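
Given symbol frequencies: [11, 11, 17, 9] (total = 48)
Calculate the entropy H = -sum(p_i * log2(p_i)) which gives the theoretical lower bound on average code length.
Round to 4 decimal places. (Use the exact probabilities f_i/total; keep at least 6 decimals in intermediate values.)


Per-symbol terms -p_i * log2(p_i) with p_i = f_i/48:
  p = 11/48 = 0.229167: log2(p) = -2.125531, -p*log2(p) = 0.487101
  p = 11/48 = 0.229167: log2(p) = -2.125531, -p*log2(p) = 0.487101
  p = 17/48 = 0.354167: log2(p) = -1.497500, -p*log2(p) = 0.530364
  p = 9/48 = 0.187500: log2(p) = -2.415037, -p*log2(p) = 0.452820
H = 0.487101 + 0.487101 + 0.530364 + 0.452820 = 1.957386

H = 1.9574 bits/symbol


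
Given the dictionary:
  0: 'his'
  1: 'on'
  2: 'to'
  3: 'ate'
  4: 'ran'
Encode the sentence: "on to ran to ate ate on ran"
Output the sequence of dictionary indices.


Look up each word in the dictionary:
  'on' -> 1
  'to' -> 2
  'ran' -> 4
  'to' -> 2
  'ate' -> 3
  'ate' -> 3
  'on' -> 1
  'ran' -> 4

Encoded: [1, 2, 4, 2, 3, 3, 1, 4]


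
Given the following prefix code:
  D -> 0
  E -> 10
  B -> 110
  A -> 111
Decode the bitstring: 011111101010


Decoding step by step:
Bits 0 -> D
Bits 111 -> A
Bits 111 -> A
Bits 0 -> D
Bits 10 -> E
Bits 10 -> E


Decoded message: DAADEE


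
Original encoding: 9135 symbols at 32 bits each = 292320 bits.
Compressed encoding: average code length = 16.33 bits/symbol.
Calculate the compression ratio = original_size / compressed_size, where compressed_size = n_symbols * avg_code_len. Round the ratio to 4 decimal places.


original_size = n_symbols * orig_bits = 9135 * 32 = 292320 bits
compressed_size = n_symbols * avg_code_len = 9135 * 16.33 = 149174.55 bits
ratio = original_size / compressed_size = 292320 / 149174.55 = 1.9596

Compression ratio = 1.9596


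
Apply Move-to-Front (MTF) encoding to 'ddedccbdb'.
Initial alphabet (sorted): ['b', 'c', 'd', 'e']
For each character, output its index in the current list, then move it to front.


MTF encoding:
'd': index 2 in ['b', 'c', 'd', 'e'] -> ['d', 'b', 'c', 'e']
'd': index 0 in ['d', 'b', 'c', 'e'] -> ['d', 'b', 'c', 'e']
'e': index 3 in ['d', 'b', 'c', 'e'] -> ['e', 'd', 'b', 'c']
'd': index 1 in ['e', 'd', 'b', 'c'] -> ['d', 'e', 'b', 'c']
'c': index 3 in ['d', 'e', 'b', 'c'] -> ['c', 'd', 'e', 'b']
'c': index 0 in ['c', 'd', 'e', 'b'] -> ['c', 'd', 'e', 'b']
'b': index 3 in ['c', 'd', 'e', 'b'] -> ['b', 'c', 'd', 'e']
'd': index 2 in ['b', 'c', 'd', 'e'] -> ['d', 'b', 'c', 'e']
'b': index 1 in ['d', 'b', 'c', 'e'] -> ['b', 'd', 'c', 'e']


Output: [2, 0, 3, 1, 3, 0, 3, 2, 1]


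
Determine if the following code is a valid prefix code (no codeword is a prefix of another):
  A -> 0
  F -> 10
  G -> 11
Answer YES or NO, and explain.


Checking each pair (does one codeword prefix another?):
  A='0' vs F='10': no prefix
  A='0' vs G='11': no prefix
  F='10' vs A='0': no prefix
  F='10' vs G='11': no prefix
  G='11' vs A='0': no prefix
  G='11' vs F='10': no prefix
No violation found over all pairs.

YES -- this is a valid prefix code. No codeword is a prefix of any other codeword.


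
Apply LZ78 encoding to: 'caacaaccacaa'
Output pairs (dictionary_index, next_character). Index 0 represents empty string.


LZ78 encoding steps:
Dictionary: {0: ''}
Step 1: w='' (idx 0), next='c' -> output (0, 'c'), add 'c' as idx 1
Step 2: w='' (idx 0), next='a' -> output (0, 'a'), add 'a' as idx 2
Step 3: w='a' (idx 2), next='c' -> output (2, 'c'), add 'ac' as idx 3
Step 4: w='a' (idx 2), next='a' -> output (2, 'a'), add 'aa' as idx 4
Step 5: w='c' (idx 1), next='c' -> output (1, 'c'), add 'cc' as idx 5
Step 6: w='ac' (idx 3), next='a' -> output (3, 'a'), add 'aca' as idx 6
Step 7: w='a' (idx 2), end of input -> output (2, '')


Encoded: [(0, 'c'), (0, 'a'), (2, 'c'), (2, 'a'), (1, 'c'), (3, 'a'), (2, '')]


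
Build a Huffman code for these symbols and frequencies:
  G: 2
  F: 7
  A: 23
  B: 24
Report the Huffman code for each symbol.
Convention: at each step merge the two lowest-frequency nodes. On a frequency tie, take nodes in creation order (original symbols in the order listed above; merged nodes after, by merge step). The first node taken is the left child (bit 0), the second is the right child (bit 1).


Huffman tree construction:
Step 1: Merge G(2) + F(7) = 9
Step 2: Merge (G+F)(9) + A(23) = 32
Step 3: Merge B(24) + ((G+F)+A)(32) = 56
Read each symbol's code off the tree from the root (left child = 0, right child = 1).

Codes:
  G: 100 (length 3)
  F: 101 (length 3)
  A: 11 (length 2)
  B: 0 (length 1)
Average code length: 97/56 = 1.7321 bits/symbol


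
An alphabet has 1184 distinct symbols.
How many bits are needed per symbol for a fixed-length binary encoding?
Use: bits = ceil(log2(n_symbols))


log2(1184) = 10.2095
Bracket: 2^10 = 1024 < 1184 <= 2^11 = 2048
So ceil(log2(1184)) = 11

bits = ceil(log2(1184)) = ceil(10.2095) = 11 bits


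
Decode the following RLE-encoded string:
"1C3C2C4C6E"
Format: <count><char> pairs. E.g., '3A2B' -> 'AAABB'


Expanding each <count><char> pair:
  1C -> 'C'
  3C -> 'CCC'
  2C -> 'CC'
  4C -> 'CCCC'
  6E -> 'EEEEEE'

Decoded = CCCCCCCCCCEEEEEE


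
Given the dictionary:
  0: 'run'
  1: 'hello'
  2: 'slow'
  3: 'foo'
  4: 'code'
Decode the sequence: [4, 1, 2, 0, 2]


Look up each index in the dictionary:
  4 -> 'code'
  1 -> 'hello'
  2 -> 'slow'
  0 -> 'run'
  2 -> 'slow'

Decoded: "code hello slow run slow"


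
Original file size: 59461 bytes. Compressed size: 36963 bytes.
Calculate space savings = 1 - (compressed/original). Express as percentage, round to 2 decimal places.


ratio = compressed/original = 36963/59461 = 0.621634
savings = 1 - ratio = 1 - 0.621634 = 0.378366
as a percentage: 0.378366 * 100 = 37.84%

Space savings = 1 - 36963/59461 = 37.84%


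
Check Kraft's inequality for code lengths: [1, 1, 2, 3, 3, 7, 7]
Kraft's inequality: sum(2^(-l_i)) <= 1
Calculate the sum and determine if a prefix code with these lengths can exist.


Sum = 2^(-1) + 2^(-1) + 2^(-2) + 2^(-3) + 2^(-3) + 2^(-7) + 2^(-7)
    = 0.5 + 0.5 + 0.25 + 0.125 + 0.125 + 0.0078125 + 0.0078125
    = 194/128 = 1.515625
Since 1.515625 > 1, Kraft's inequality is NOT satisfied.
A prefix code with these lengths CANNOT exist.

Kraft sum = 1.515625. Not satisfied.


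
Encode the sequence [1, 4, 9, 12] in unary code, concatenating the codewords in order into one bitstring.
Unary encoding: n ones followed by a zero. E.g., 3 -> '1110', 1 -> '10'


Encode each number as n ones followed by a terminating 0:
  1 -> 10 (2 bits)
  4 -> 11110 (5 bits)
  9 -> 1111111110 (10 bits)
  12 -> 1111111111110 (13 bits)
Total length = 2 + 5 + 10 + 13 = 30 bits.

Unary([1, 4, 9, 12]) = 101111011111111101111111111110 (30 bits)


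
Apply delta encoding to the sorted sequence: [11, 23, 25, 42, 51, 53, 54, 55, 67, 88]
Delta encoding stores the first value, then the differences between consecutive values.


First value: 11
Deltas:
  23 - 11 = 12
  25 - 23 = 2
  42 - 25 = 17
  51 - 42 = 9
  53 - 51 = 2
  54 - 53 = 1
  55 - 54 = 1
  67 - 55 = 12
  88 - 67 = 21


Delta encoded: [11, 12, 2, 17, 9, 2, 1, 1, 12, 21]


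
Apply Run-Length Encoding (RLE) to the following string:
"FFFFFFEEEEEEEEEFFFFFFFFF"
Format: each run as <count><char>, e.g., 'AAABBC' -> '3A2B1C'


Scanning runs left to right:
  i=0: run of 'F' x 6 -> '6F'
  i=6: run of 'E' x 9 -> '9E'
  i=15: run of 'F' x 9 -> '9F'

RLE = 6F9E9F


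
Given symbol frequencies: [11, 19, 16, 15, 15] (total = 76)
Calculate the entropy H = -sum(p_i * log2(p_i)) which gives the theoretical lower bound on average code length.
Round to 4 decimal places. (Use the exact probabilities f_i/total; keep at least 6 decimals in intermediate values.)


Per-symbol terms -p_i * log2(p_i) with p_i = f_i/76:
  p = 11/76 = 0.144737: log2(p) = -2.788496, -p*log2(p) = 0.403598
  p = 19/76 = 0.250000: log2(p) = -2.000000, -p*log2(p) = 0.500000
  p = 16/76 = 0.210526: log2(p) = -2.247928, -p*log2(p) = 0.473248
  p = 15/76 = 0.197368: log2(p) = -2.341037, -p*log2(p) = 0.462047
  p = 15/76 = 0.197368: log2(p) = -2.341037, -p*log2(p) = 0.462047
H = 0.403598 + 0.500000 + 0.473248 + 0.462047 + 0.462047 = 2.300940

H = 2.3009 bits/symbol


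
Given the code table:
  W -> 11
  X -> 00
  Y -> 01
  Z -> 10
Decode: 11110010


Decoding:
11 -> W
11 -> W
00 -> X
10 -> Z


Result: WWXZ


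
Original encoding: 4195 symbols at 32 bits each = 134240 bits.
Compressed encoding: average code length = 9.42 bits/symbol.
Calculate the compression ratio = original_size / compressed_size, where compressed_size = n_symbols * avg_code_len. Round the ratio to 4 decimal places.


original_size = n_symbols * orig_bits = 4195 * 32 = 134240 bits
compressed_size = n_symbols * avg_code_len = 4195 * 9.42 = 39516.9 bits
ratio = original_size / compressed_size = 134240 / 39516.9 = 3.397

Compression ratio = 3.397


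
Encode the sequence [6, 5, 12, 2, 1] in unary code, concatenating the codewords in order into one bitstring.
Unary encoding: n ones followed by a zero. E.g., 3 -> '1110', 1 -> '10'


Encode each number as n ones followed by a terminating 0:
  6 -> 1111110 (7 bits)
  5 -> 111110 (6 bits)
  12 -> 1111111111110 (13 bits)
  2 -> 110 (3 bits)
  1 -> 10 (2 bits)
Total length = 7 + 6 + 13 + 3 + 2 = 31 bits.

Unary([6, 5, 12, 2, 1]) = 1111110111110111111111111011010 (31 bits)


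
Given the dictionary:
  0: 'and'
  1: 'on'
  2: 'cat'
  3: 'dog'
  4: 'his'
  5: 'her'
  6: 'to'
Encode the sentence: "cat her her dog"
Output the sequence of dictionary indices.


Look up each word in the dictionary:
  'cat' -> 2
  'her' -> 5
  'her' -> 5
  'dog' -> 3

Encoded: [2, 5, 5, 3]


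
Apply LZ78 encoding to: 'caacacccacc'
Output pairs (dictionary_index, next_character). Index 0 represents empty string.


LZ78 encoding steps:
Dictionary: {0: ''}
Step 1: w='' (idx 0), next='c' -> output (0, 'c'), add 'c' as idx 1
Step 2: w='' (idx 0), next='a' -> output (0, 'a'), add 'a' as idx 2
Step 3: w='a' (idx 2), next='c' -> output (2, 'c'), add 'ac' as idx 3
Step 4: w='ac' (idx 3), next='c' -> output (3, 'c'), add 'acc' as idx 4
Step 5: w='c' (idx 1), next='a' -> output (1, 'a'), add 'ca' as idx 5
Step 6: w='c' (idx 1), next='c' -> output (1, 'c'), add 'cc' as idx 6


Encoded: [(0, 'c'), (0, 'a'), (2, 'c'), (3, 'c'), (1, 'a'), (1, 'c')]


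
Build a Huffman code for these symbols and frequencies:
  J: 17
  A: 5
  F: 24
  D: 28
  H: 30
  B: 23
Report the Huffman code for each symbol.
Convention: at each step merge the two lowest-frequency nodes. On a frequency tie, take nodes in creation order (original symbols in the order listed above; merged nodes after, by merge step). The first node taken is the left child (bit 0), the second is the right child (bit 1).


Huffman tree construction:
Step 1: Merge A(5) + J(17) = 22
Step 2: Merge (A+J)(22) + B(23) = 45
Step 3: Merge F(24) + D(28) = 52
Step 4: Merge H(30) + ((A+J)+B)(45) = 75
Step 5: Merge (F+D)(52) + (H+((A+J)+B))(75) = 127
Read each symbol's code off the tree from the root (left child = 0, right child = 1).

Codes:
  J: 1101 (length 4)
  A: 1100 (length 4)
  F: 00 (length 2)
  D: 01 (length 2)
  H: 10 (length 2)
  B: 111 (length 3)
Average code length: 321/127 = 2.5276 bits/symbol


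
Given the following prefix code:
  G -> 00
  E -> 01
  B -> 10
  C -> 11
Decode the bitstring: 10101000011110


Decoding step by step:
Bits 10 -> B
Bits 10 -> B
Bits 10 -> B
Bits 00 -> G
Bits 01 -> E
Bits 11 -> C
Bits 10 -> B


Decoded message: BBBGECB


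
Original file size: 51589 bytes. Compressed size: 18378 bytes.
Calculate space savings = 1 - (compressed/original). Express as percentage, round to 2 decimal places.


ratio = compressed/original = 18378/51589 = 0.356239
savings = 1 - ratio = 1 - 0.356239 = 0.643761
as a percentage: 0.643761 * 100 = 64.38%

Space savings = 1 - 18378/51589 = 64.38%


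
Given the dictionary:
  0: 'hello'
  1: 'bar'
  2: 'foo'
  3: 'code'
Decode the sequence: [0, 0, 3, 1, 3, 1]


Look up each index in the dictionary:
  0 -> 'hello'
  0 -> 'hello'
  3 -> 'code'
  1 -> 'bar'
  3 -> 'code'
  1 -> 'bar'

Decoded: "hello hello code bar code bar"


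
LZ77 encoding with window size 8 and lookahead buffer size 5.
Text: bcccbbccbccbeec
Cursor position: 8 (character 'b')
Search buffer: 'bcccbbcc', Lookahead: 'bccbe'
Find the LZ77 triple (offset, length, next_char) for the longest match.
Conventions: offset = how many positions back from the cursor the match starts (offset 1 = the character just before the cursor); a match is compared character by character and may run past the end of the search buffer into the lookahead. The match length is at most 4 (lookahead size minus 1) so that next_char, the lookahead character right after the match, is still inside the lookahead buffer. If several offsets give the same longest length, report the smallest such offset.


Try each offset into the search buffer:
  offset=1 (pos 7, char 'c'): match length 0
  offset=2 (pos 6, char 'c'): match length 0
  offset=3 (pos 5, char 'b'): match length 4
  offset=4 (pos 4, char 'b'): match length 1
  offset=5 (pos 3, char 'c'): match length 0
  offset=6 (pos 2, char 'c'): match length 0
  offset=7 (pos 1, char 'c'): match length 0
  offset=8 (pos 0, char 'b'): match length 3
Longest match has length 4 at offset 3.
next_char = character at position 8 + 4 = 12 -> 'e'

Best match: offset=3, length=4 (matching 'bccb' starting at position 5)
LZ77 triple: (3, 4, 'e')


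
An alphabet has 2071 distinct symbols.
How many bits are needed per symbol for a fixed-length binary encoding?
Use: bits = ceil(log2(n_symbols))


log2(2071) = 11.0161
Bracket: 2^11 = 2048 < 2071 <= 2^12 = 4096
So ceil(log2(2071)) = 12

bits = ceil(log2(2071)) = ceil(11.0161) = 12 bits


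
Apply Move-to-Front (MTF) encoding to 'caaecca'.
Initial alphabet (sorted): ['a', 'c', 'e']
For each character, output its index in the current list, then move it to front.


MTF encoding:
'c': index 1 in ['a', 'c', 'e'] -> ['c', 'a', 'e']
'a': index 1 in ['c', 'a', 'e'] -> ['a', 'c', 'e']
'a': index 0 in ['a', 'c', 'e'] -> ['a', 'c', 'e']
'e': index 2 in ['a', 'c', 'e'] -> ['e', 'a', 'c']
'c': index 2 in ['e', 'a', 'c'] -> ['c', 'e', 'a']
'c': index 0 in ['c', 'e', 'a'] -> ['c', 'e', 'a']
'a': index 2 in ['c', 'e', 'a'] -> ['a', 'c', 'e']


Output: [1, 1, 0, 2, 2, 0, 2]


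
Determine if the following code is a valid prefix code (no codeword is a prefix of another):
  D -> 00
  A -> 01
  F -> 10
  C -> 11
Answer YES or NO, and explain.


Checking each pair (does one codeword prefix another?):
  D='00' vs A='01': no prefix
  D='00' vs F='10': no prefix
  D='00' vs C='11': no prefix
  A='01' vs D='00': no prefix
  A='01' vs F='10': no prefix
  A='01' vs C='11': no prefix
  F='10' vs D='00': no prefix
  F='10' vs A='01': no prefix
  F='10' vs C='11': no prefix
  C='11' vs D='00': no prefix
  C='11' vs A='01': no prefix
  C='11' vs F='10': no prefix
No violation found over all pairs.

YES -- this is a valid prefix code. No codeword is a prefix of any other codeword.


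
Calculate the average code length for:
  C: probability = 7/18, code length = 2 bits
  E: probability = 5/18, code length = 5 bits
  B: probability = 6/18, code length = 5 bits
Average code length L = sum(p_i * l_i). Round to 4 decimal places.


Weighted contributions p_i * l_i:
  C: (7/18) * 2 = 14/18
  E: (5/18) * 5 = 25/18
  B: (6/18) * 5 = 30/18
Sum = (14 + 25 + 30)/18 = 69/18

L = 69/18 = 3.8333 bits/symbol


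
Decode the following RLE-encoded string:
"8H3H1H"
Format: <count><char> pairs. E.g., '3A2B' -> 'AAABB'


Expanding each <count><char> pair:
  8H -> 'HHHHHHHH'
  3H -> 'HHH'
  1H -> 'H'

Decoded = HHHHHHHHHHHH


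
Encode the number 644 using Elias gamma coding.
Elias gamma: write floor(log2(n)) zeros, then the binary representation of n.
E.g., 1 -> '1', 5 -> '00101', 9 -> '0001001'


num_bits = floor(log2(644)) + 1 = 10
leading_zeros = num_bits - 1 = 9
binary(644) = 1010000100

Elias gamma(644) = '000000000' + '1010000100' = 0000000001010000100 (19 bits)


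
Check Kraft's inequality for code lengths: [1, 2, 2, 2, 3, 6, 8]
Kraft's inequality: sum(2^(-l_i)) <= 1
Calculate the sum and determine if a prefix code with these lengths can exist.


Sum = 2^(-1) + 2^(-2) + 2^(-2) + 2^(-2) + 2^(-3) + 2^(-6) + 2^(-8)
    = 0.5 + 0.25 + 0.25 + 0.25 + 0.125 + 0.015625 + 0.00390625
    = 357/256 = 1.39453125
Since 1.39453125 > 1, Kraft's inequality is NOT satisfied.
A prefix code with these lengths CANNOT exist.

Kraft sum = 1.39453125. Not satisfied.


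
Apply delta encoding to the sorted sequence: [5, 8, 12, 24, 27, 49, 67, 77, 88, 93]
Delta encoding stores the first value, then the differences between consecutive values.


First value: 5
Deltas:
  8 - 5 = 3
  12 - 8 = 4
  24 - 12 = 12
  27 - 24 = 3
  49 - 27 = 22
  67 - 49 = 18
  77 - 67 = 10
  88 - 77 = 11
  93 - 88 = 5


Delta encoded: [5, 3, 4, 12, 3, 22, 18, 10, 11, 5]


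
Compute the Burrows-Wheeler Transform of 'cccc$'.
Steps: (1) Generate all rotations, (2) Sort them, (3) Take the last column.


Rotations (sorted):
  0: $cccc -> last char: c
  1: c$ccc -> last char: c
  2: cc$cc -> last char: c
  3: ccc$c -> last char: c
  4: cccc$ -> last char: $


BWT = cccc$


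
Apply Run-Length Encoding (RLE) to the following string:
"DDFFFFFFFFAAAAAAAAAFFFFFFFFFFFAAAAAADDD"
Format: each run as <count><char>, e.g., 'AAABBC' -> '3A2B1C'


Scanning runs left to right:
  i=0: run of 'D' x 2 -> '2D'
  i=2: run of 'F' x 8 -> '8F'
  i=10: run of 'A' x 9 -> '9A'
  i=19: run of 'F' x 11 -> '11F'
  i=30: run of 'A' x 6 -> '6A'
  i=36: run of 'D' x 3 -> '3D'

RLE = 2D8F9A11F6A3D


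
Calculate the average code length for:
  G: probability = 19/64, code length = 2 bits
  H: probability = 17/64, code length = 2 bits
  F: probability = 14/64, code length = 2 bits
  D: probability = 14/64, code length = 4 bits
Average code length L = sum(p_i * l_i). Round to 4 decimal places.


Weighted contributions p_i * l_i:
  G: (19/64) * 2 = 38/64
  H: (17/64) * 2 = 34/64
  F: (14/64) * 2 = 28/64
  D: (14/64) * 4 = 56/64
Sum = (38 + 34 + 28 + 56)/64 = 156/64

L = 156/64 = 2.4375 bits/symbol


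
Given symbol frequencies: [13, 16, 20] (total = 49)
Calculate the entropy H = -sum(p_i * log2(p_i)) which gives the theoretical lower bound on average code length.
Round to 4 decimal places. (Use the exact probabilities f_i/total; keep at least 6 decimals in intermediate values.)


Per-symbol terms -p_i * log2(p_i) with p_i = f_i/49:
  p = 13/49 = 0.265306: log2(p) = -1.914270, -p*log2(p) = 0.507868
  p = 16/49 = 0.326531: log2(p) = -1.614710, -p*log2(p) = 0.527252
  p = 20/49 = 0.408163: log2(p) = -1.292782, -p*log2(p) = 0.527666
H = 0.507868 + 0.527252 + 0.527666 = 1.562786

H = 1.5628 bits/symbol


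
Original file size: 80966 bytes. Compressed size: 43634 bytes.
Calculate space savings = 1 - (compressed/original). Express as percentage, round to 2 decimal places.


ratio = compressed/original = 43634/80966 = 0.538918
savings = 1 - ratio = 1 - 0.538918 = 0.461082
as a percentage: 0.461082 * 100 = 46.11%

Space savings = 1 - 43634/80966 = 46.11%


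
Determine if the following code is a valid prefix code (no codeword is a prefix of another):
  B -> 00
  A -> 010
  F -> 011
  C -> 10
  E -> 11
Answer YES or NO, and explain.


Checking each pair (does one codeword prefix another?):
  B='00' vs A='010': no prefix
  B='00' vs F='011': no prefix
  B='00' vs C='10': no prefix
  B='00' vs E='11': no prefix
  A='010' vs B='00': no prefix
  A='010' vs F='011': no prefix
  A='010' vs C='10': no prefix
  A='010' vs E='11': no prefix
  F='011' vs B='00': no prefix
  F='011' vs A='010': no prefix
  F='011' vs C='10': no prefix
  F='011' vs E='11': no prefix
  C='10' vs B='00': no prefix
  C='10' vs A='010': no prefix
  C='10' vs F='011': no prefix
  C='10' vs E='11': no prefix
  E='11' vs B='00': no prefix
  E='11' vs A='010': no prefix
  E='11' vs F='011': no prefix
  E='11' vs C='10': no prefix
No violation found over all pairs.

YES -- this is a valid prefix code. No codeword is a prefix of any other codeword.


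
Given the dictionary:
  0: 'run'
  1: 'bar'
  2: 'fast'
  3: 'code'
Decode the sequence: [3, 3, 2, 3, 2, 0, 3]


Look up each index in the dictionary:
  3 -> 'code'
  3 -> 'code'
  2 -> 'fast'
  3 -> 'code'
  2 -> 'fast'
  0 -> 'run'
  3 -> 'code'

Decoded: "code code fast code fast run code"


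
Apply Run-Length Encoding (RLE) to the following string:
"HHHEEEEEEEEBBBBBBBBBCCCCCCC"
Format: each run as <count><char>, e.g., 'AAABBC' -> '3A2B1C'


Scanning runs left to right:
  i=0: run of 'H' x 3 -> '3H'
  i=3: run of 'E' x 8 -> '8E'
  i=11: run of 'B' x 9 -> '9B'
  i=20: run of 'C' x 7 -> '7C'

RLE = 3H8E9B7C


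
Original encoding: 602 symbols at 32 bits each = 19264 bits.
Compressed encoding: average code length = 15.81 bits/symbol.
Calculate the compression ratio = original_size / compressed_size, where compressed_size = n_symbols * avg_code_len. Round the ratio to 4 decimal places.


original_size = n_symbols * orig_bits = 602 * 32 = 19264 bits
compressed_size = n_symbols * avg_code_len = 602 * 15.81 = 9517.62 bits
ratio = original_size / compressed_size = 19264 / 9517.62 = 2.024

Compression ratio = 2.024


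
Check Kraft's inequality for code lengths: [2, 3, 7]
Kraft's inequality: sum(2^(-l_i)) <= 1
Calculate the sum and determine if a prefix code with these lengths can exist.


Sum = 2^(-2) + 2^(-3) + 2^(-7)
    = 0.25 + 0.125 + 0.0078125
    = 49/128 = 0.3828125
Since 0.3828125 <= 1, Kraft's inequality IS satisfied.
A prefix code with these lengths CAN exist.

Kraft sum = 0.3828125. Satisfied.


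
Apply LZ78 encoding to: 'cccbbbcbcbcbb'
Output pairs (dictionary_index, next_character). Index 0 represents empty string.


LZ78 encoding steps:
Dictionary: {0: ''}
Step 1: w='' (idx 0), next='c' -> output (0, 'c'), add 'c' as idx 1
Step 2: w='c' (idx 1), next='c' -> output (1, 'c'), add 'cc' as idx 2
Step 3: w='' (idx 0), next='b' -> output (0, 'b'), add 'b' as idx 3
Step 4: w='b' (idx 3), next='b' -> output (3, 'b'), add 'bb' as idx 4
Step 5: w='c' (idx 1), next='b' -> output (1, 'b'), add 'cb' as idx 5
Step 6: w='cb' (idx 5), next='c' -> output (5, 'c'), add 'cbc' as idx 6
Step 7: w='bb' (idx 4), end of input -> output (4, '')


Encoded: [(0, 'c'), (1, 'c'), (0, 'b'), (3, 'b'), (1, 'b'), (5, 'c'), (4, '')]


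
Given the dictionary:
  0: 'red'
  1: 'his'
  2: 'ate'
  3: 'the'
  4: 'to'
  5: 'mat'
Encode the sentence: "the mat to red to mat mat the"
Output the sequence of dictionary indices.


Look up each word in the dictionary:
  'the' -> 3
  'mat' -> 5
  'to' -> 4
  'red' -> 0
  'to' -> 4
  'mat' -> 5
  'mat' -> 5
  'the' -> 3

Encoded: [3, 5, 4, 0, 4, 5, 5, 3]


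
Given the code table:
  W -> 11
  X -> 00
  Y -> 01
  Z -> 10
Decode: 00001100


Decoding:
00 -> X
00 -> X
11 -> W
00 -> X


Result: XXWX


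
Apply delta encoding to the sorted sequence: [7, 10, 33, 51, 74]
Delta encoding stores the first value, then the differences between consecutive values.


First value: 7
Deltas:
  10 - 7 = 3
  33 - 10 = 23
  51 - 33 = 18
  74 - 51 = 23


Delta encoded: [7, 3, 23, 18, 23]


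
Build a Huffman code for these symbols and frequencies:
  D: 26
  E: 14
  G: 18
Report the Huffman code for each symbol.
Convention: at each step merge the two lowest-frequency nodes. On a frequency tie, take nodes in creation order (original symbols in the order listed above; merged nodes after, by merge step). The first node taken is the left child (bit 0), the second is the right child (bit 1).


Huffman tree construction:
Step 1: Merge E(14) + G(18) = 32
Step 2: Merge D(26) + (E+G)(32) = 58
Read each symbol's code off the tree from the root (left child = 0, right child = 1).

Codes:
  D: 0 (length 1)
  E: 10 (length 2)
  G: 11 (length 2)
Average code length: 90/58 = 1.5517 bits/symbol


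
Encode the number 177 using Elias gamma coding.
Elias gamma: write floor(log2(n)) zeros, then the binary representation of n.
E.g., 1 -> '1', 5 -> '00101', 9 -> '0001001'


num_bits = floor(log2(177)) + 1 = 8
leading_zeros = num_bits - 1 = 7
binary(177) = 10110001

Elias gamma(177) = '0000000' + '10110001' = 000000010110001 (15 bits)


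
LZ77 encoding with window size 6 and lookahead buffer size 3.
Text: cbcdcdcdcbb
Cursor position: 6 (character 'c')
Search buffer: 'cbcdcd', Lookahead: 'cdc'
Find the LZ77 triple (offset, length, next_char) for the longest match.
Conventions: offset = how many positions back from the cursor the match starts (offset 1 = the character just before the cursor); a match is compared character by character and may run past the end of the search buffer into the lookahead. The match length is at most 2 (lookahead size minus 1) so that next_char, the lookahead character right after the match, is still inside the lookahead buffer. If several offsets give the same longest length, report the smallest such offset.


Try each offset into the search buffer:
  offset=1 (pos 5, char 'd'): match length 0
  offset=2 (pos 4, char 'c'): match length 2
  offset=3 (pos 3, char 'd'): match length 0
  offset=4 (pos 2, char 'c'): match length 2
  offset=5 (pos 1, char 'b'): match length 0
  offset=6 (pos 0, char 'c'): match length 1
Longest match has length 2, found at offsets 2, 4; take the smallest, offset 2.
next_char = character at position 6 + 2 = 8 -> 'c'

Best match: offset=2, length=2 (matching 'cd' starting at position 4)
LZ77 triple: (2, 2, 'c')


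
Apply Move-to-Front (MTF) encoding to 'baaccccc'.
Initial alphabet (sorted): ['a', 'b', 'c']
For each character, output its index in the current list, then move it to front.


MTF encoding:
'b': index 1 in ['a', 'b', 'c'] -> ['b', 'a', 'c']
'a': index 1 in ['b', 'a', 'c'] -> ['a', 'b', 'c']
'a': index 0 in ['a', 'b', 'c'] -> ['a', 'b', 'c']
'c': index 2 in ['a', 'b', 'c'] -> ['c', 'a', 'b']
'c': index 0 in ['c', 'a', 'b'] -> ['c', 'a', 'b']
'c': index 0 in ['c', 'a', 'b'] -> ['c', 'a', 'b']
'c': index 0 in ['c', 'a', 'b'] -> ['c', 'a', 'b']
'c': index 0 in ['c', 'a', 'b'] -> ['c', 'a', 'b']


Output: [1, 1, 0, 2, 0, 0, 0, 0]


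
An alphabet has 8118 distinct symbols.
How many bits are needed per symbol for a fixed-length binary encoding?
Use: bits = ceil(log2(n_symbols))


log2(8118) = 12.9869
Bracket: 2^12 = 4096 < 8118 <= 2^13 = 8192
So ceil(log2(8118)) = 13

bits = ceil(log2(8118)) = ceil(12.9869) = 13 bits


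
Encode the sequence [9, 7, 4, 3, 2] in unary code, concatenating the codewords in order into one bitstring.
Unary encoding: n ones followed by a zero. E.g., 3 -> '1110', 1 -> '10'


Encode each number as n ones followed by a terminating 0:
  9 -> 1111111110 (10 bits)
  7 -> 11111110 (8 bits)
  4 -> 11110 (5 bits)
  3 -> 1110 (4 bits)
  2 -> 110 (3 bits)
Total length = 10 + 8 + 5 + 4 + 3 = 30 bits.

Unary([9, 7, 4, 3, 2]) = 111111111011111110111101110110 (30 bits)


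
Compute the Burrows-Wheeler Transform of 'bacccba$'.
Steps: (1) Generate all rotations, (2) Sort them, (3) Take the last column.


Rotations (sorted):
  0: $bacccba -> last char: a
  1: a$bacccb -> last char: b
  2: acccba$b -> last char: b
  3: ba$baccc -> last char: c
  4: bacccba$ -> last char: $
  5: cba$bacc -> last char: c
  6: ccba$bac -> last char: c
  7: cccba$ba -> last char: a


BWT = abbc$cca


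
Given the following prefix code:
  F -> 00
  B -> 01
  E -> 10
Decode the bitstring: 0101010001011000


Decoding step by step:
Bits 01 -> B
Bits 01 -> B
Bits 01 -> B
Bits 00 -> F
Bits 01 -> B
Bits 01 -> B
Bits 10 -> E
Bits 00 -> F


Decoded message: BBBFBBEF


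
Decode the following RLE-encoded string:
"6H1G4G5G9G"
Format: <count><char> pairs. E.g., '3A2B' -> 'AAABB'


Expanding each <count><char> pair:
  6H -> 'HHHHHH'
  1G -> 'G'
  4G -> 'GGGG'
  5G -> 'GGGGG'
  9G -> 'GGGGGGGGG'

Decoded = HHHHHHGGGGGGGGGGGGGGGGGGG


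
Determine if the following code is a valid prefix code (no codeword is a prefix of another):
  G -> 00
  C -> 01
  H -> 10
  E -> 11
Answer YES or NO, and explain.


Checking each pair (does one codeword prefix another?):
  G='00' vs C='01': no prefix
  G='00' vs H='10': no prefix
  G='00' vs E='11': no prefix
  C='01' vs G='00': no prefix
  C='01' vs H='10': no prefix
  C='01' vs E='11': no prefix
  H='10' vs G='00': no prefix
  H='10' vs C='01': no prefix
  H='10' vs E='11': no prefix
  E='11' vs G='00': no prefix
  E='11' vs C='01': no prefix
  E='11' vs H='10': no prefix
No violation found over all pairs.

YES -- this is a valid prefix code. No codeword is a prefix of any other codeword.


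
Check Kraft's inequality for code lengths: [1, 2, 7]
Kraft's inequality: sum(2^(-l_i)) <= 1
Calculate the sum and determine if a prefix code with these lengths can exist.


Sum = 2^(-1) + 2^(-2) + 2^(-7)
    = 0.5 + 0.25 + 0.0078125
    = 97/128 = 0.7578125
Since 0.7578125 <= 1, Kraft's inequality IS satisfied.
A prefix code with these lengths CAN exist.

Kraft sum = 0.7578125. Satisfied.


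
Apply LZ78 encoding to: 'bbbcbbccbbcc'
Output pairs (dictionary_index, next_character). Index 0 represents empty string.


LZ78 encoding steps:
Dictionary: {0: ''}
Step 1: w='' (idx 0), next='b' -> output (0, 'b'), add 'b' as idx 1
Step 2: w='b' (idx 1), next='b' -> output (1, 'b'), add 'bb' as idx 2
Step 3: w='' (idx 0), next='c' -> output (0, 'c'), add 'c' as idx 3
Step 4: w='bb' (idx 2), next='c' -> output (2, 'c'), add 'bbc' as idx 4
Step 5: w='c' (idx 3), next='b' -> output (3, 'b'), add 'cb' as idx 5
Step 6: w='b' (idx 1), next='c' -> output (1, 'c'), add 'bc' as idx 6
Step 7: w='c' (idx 3), end of input -> output (3, '')


Encoded: [(0, 'b'), (1, 'b'), (0, 'c'), (2, 'c'), (3, 'b'), (1, 'c'), (3, '')]


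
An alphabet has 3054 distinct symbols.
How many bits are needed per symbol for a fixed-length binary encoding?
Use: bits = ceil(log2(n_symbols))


log2(3054) = 11.5765
Bracket: 2^11 = 2048 < 3054 <= 2^12 = 4096
So ceil(log2(3054)) = 12

bits = ceil(log2(3054)) = ceil(11.5765) = 12 bits


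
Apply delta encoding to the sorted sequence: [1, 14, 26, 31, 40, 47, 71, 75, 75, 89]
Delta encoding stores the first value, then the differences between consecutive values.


First value: 1
Deltas:
  14 - 1 = 13
  26 - 14 = 12
  31 - 26 = 5
  40 - 31 = 9
  47 - 40 = 7
  71 - 47 = 24
  75 - 71 = 4
  75 - 75 = 0
  89 - 75 = 14


Delta encoded: [1, 13, 12, 5, 9, 7, 24, 4, 0, 14]


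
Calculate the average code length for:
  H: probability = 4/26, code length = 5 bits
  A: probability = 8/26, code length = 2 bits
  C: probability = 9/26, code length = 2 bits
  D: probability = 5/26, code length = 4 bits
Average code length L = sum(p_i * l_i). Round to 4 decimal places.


Weighted contributions p_i * l_i:
  H: (4/26) * 5 = 20/26
  A: (8/26) * 2 = 16/26
  C: (9/26) * 2 = 18/26
  D: (5/26) * 4 = 20/26
Sum = (20 + 16 + 18 + 20)/26 = 74/26

L = 74/26 = 2.8462 bits/symbol


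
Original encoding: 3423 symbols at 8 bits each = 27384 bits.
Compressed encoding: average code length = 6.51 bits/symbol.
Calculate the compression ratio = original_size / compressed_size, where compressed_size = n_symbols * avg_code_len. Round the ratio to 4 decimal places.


original_size = n_symbols * orig_bits = 3423 * 8 = 27384 bits
compressed_size = n_symbols * avg_code_len = 3423 * 6.51 = 22283.73 bits
ratio = original_size / compressed_size = 27384 / 22283.73 = 1.2289

Compression ratio = 1.2289


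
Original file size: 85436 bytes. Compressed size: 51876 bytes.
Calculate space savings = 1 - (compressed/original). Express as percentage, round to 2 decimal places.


ratio = compressed/original = 51876/85436 = 0.607191
savings = 1 - ratio = 1 - 0.607191 = 0.392809
as a percentage: 0.392809 * 100 = 39.28%

Space savings = 1 - 51876/85436 = 39.28%


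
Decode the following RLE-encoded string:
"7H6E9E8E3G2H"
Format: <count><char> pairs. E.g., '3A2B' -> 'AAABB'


Expanding each <count><char> pair:
  7H -> 'HHHHHHH'
  6E -> 'EEEEEE'
  9E -> 'EEEEEEEEE'
  8E -> 'EEEEEEEE'
  3G -> 'GGG'
  2H -> 'HH'

Decoded = HHHHHHHEEEEEEEEEEEEEEEEEEEEEEEGGGHH


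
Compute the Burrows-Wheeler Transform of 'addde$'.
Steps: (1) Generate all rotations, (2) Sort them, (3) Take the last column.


Rotations (sorted):
  0: $addde -> last char: e
  1: addde$ -> last char: $
  2: ddde$a -> last char: a
  3: dde$ad -> last char: d
  4: de$add -> last char: d
  5: e$addd -> last char: d


BWT = e$addd


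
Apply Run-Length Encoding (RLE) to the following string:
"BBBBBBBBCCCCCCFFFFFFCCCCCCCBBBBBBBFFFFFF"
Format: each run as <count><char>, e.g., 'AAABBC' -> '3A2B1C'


Scanning runs left to right:
  i=0: run of 'B' x 8 -> '8B'
  i=8: run of 'C' x 6 -> '6C'
  i=14: run of 'F' x 6 -> '6F'
  i=20: run of 'C' x 7 -> '7C'
  i=27: run of 'B' x 7 -> '7B'
  i=34: run of 'F' x 6 -> '6F'

RLE = 8B6C6F7C7B6F


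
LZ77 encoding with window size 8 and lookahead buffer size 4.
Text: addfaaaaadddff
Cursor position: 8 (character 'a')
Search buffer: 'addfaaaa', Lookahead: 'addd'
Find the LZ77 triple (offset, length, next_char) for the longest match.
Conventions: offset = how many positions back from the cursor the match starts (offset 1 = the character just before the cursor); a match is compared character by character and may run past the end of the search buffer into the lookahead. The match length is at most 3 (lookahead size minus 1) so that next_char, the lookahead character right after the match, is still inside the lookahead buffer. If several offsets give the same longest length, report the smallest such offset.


Try each offset into the search buffer:
  offset=1 (pos 7, char 'a'): match length 1
  offset=2 (pos 6, char 'a'): match length 1
  offset=3 (pos 5, char 'a'): match length 1
  offset=4 (pos 4, char 'a'): match length 1
  offset=5 (pos 3, char 'f'): match length 0
  offset=6 (pos 2, char 'd'): match length 0
  offset=7 (pos 1, char 'd'): match length 0
  offset=8 (pos 0, char 'a'): match length 3
Longest match has length 3 at offset 8.
next_char = character at position 8 + 3 = 11 -> 'd'

Best match: offset=8, length=3 (matching 'add' starting at position 0)
LZ77 triple: (8, 3, 'd')


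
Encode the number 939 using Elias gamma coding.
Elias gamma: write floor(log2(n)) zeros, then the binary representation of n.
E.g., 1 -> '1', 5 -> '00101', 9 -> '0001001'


num_bits = floor(log2(939)) + 1 = 10
leading_zeros = num_bits - 1 = 9
binary(939) = 1110101011

Elias gamma(939) = '000000000' + '1110101011' = 0000000001110101011 (19 bits)


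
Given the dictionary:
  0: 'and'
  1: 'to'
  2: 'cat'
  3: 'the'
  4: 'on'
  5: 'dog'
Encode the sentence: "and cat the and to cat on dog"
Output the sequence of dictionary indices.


Look up each word in the dictionary:
  'and' -> 0
  'cat' -> 2
  'the' -> 3
  'and' -> 0
  'to' -> 1
  'cat' -> 2
  'on' -> 4
  'dog' -> 5

Encoded: [0, 2, 3, 0, 1, 2, 4, 5]


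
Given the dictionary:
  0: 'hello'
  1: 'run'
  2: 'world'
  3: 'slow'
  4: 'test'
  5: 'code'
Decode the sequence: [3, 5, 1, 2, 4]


Look up each index in the dictionary:
  3 -> 'slow'
  5 -> 'code'
  1 -> 'run'
  2 -> 'world'
  4 -> 'test'

Decoded: "slow code run world test"


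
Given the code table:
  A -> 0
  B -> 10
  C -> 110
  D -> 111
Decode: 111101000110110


Decoding:
111 -> D
10 -> B
10 -> B
0 -> A
0 -> A
110 -> C
110 -> C


Result: DBBAACC


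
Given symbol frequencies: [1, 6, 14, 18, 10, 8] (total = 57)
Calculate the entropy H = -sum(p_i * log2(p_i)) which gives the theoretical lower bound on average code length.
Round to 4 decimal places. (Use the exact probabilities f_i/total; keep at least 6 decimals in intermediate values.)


Per-symbol terms -p_i * log2(p_i) with p_i = f_i/57:
  p = 1/57 = 0.017544: log2(p) = -5.832890, -p*log2(p) = 0.102331
  p = 6/57 = 0.105263: log2(p) = -3.247928, -p*log2(p) = 0.341887
  p = 14/57 = 0.245614: log2(p) = -2.025535, -p*log2(p) = 0.497500
  p = 18/57 = 0.315789: log2(p) = -1.662965, -p*log2(p) = 0.525147
  p = 10/57 = 0.175439: log2(p) = -2.510962, -p*log2(p) = 0.440520
  p = 8/57 = 0.140351: log2(p) = -2.832890, -p*log2(p) = 0.397599
H = 0.102331 + 0.341887 + 0.497500 + 0.525147 + 0.440520 + 0.397599 = 2.304984

H = 2.305 bits/symbol


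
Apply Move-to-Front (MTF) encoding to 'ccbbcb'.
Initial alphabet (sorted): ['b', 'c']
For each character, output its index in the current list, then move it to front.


MTF encoding:
'c': index 1 in ['b', 'c'] -> ['c', 'b']
'c': index 0 in ['c', 'b'] -> ['c', 'b']
'b': index 1 in ['c', 'b'] -> ['b', 'c']
'b': index 0 in ['b', 'c'] -> ['b', 'c']
'c': index 1 in ['b', 'c'] -> ['c', 'b']
'b': index 1 in ['c', 'b'] -> ['b', 'c']


Output: [1, 0, 1, 0, 1, 1]


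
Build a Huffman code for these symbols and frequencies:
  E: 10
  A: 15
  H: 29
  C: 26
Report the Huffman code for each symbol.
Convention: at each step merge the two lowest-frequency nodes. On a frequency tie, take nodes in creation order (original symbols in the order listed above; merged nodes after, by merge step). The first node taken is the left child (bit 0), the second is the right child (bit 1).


Huffman tree construction:
Step 1: Merge E(10) + A(15) = 25
Step 2: Merge (E+A)(25) + C(26) = 51
Step 3: Merge H(29) + ((E+A)+C)(51) = 80
Read each symbol's code off the tree from the root (left child = 0, right child = 1).

Codes:
  E: 100 (length 3)
  A: 101 (length 3)
  H: 0 (length 1)
  C: 11 (length 2)
Average code length: 156/80 = 1.9500 bits/symbol


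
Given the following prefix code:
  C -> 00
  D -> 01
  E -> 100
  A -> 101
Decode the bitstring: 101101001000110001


Decoding step by step:
Bits 101 -> A
Bits 101 -> A
Bits 00 -> C
Bits 100 -> E
Bits 01 -> D
Bits 100 -> E
Bits 01 -> D


Decoded message: AACEDED


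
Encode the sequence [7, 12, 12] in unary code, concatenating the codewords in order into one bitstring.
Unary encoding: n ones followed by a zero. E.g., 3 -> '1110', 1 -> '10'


Encode each number as n ones followed by a terminating 0:
  7 -> 11111110 (8 bits)
  12 -> 1111111111110 (13 bits)
  12 -> 1111111111110 (13 bits)
Total length = 8 + 13 + 13 = 34 bits.

Unary([7, 12, 12]) = 1111111011111111111101111111111110 (34 bits)


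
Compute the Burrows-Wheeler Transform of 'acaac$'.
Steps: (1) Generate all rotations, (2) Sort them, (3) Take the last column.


Rotations (sorted):
  0: $acaac -> last char: c
  1: aac$ac -> last char: c
  2: ac$aca -> last char: a
  3: acaac$ -> last char: $
  4: c$acaa -> last char: a
  5: caac$a -> last char: a


BWT = cca$aa


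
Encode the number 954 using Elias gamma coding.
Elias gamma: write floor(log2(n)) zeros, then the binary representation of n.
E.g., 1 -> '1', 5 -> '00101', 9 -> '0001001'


num_bits = floor(log2(954)) + 1 = 10
leading_zeros = num_bits - 1 = 9
binary(954) = 1110111010

Elias gamma(954) = '000000000' + '1110111010' = 0000000001110111010 (19 bits)


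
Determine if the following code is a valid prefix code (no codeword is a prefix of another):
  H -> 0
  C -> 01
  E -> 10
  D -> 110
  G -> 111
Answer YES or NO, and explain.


Checking each pair (does one codeword prefix another?):
  H='0' vs C='01': prefix -- VIOLATION

NO -- this is NOT a valid prefix code. H (0) is a prefix of C (01).


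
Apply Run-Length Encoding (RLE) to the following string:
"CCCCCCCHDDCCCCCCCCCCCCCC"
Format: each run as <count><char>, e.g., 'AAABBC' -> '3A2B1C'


Scanning runs left to right:
  i=0: run of 'C' x 7 -> '7C'
  i=7: run of 'H' x 1 -> '1H'
  i=8: run of 'D' x 2 -> '2D'
  i=10: run of 'C' x 14 -> '14C'

RLE = 7C1H2D14C


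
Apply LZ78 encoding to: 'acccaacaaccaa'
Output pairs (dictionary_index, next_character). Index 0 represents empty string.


LZ78 encoding steps:
Dictionary: {0: ''}
Step 1: w='' (idx 0), next='a' -> output (0, 'a'), add 'a' as idx 1
Step 2: w='' (idx 0), next='c' -> output (0, 'c'), add 'c' as idx 2
Step 3: w='c' (idx 2), next='c' -> output (2, 'c'), add 'cc' as idx 3
Step 4: w='a' (idx 1), next='a' -> output (1, 'a'), add 'aa' as idx 4
Step 5: w='c' (idx 2), next='a' -> output (2, 'a'), add 'ca' as idx 5
Step 6: w='a' (idx 1), next='c' -> output (1, 'c'), add 'ac' as idx 6
Step 7: w='ca' (idx 5), next='a' -> output (5, 'a'), add 'caa' as idx 7


Encoded: [(0, 'a'), (0, 'c'), (2, 'c'), (1, 'a'), (2, 'a'), (1, 'c'), (5, 'a')]
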